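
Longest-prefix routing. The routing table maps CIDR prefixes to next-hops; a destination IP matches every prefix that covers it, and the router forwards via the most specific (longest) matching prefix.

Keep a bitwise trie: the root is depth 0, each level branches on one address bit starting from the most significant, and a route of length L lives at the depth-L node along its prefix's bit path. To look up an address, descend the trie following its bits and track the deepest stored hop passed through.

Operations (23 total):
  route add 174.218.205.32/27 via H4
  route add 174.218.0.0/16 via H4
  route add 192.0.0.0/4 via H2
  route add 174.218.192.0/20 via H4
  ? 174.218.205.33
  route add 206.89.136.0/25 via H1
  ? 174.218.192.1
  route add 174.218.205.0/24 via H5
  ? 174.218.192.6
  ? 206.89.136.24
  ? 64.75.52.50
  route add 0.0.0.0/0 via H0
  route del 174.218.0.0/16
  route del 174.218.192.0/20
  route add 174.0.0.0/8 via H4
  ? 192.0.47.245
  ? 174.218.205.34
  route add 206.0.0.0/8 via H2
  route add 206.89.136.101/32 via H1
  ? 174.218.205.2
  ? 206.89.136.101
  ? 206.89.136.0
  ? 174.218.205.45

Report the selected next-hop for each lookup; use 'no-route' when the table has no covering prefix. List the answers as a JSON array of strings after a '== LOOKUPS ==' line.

Trace:
  add 174.218.205.32/27 -> H4 at depth 27
  add 174.218.0.0/16 -> H4 at depth 16
  add 192.0.0.0/4 -> H2 at depth 4
  add 174.218.192.0/20 -> H4 at depth 20
  Q 174.218.205.33: descend 101011101101101011001101001 ; hops seen [H4,H4,H4] ; pick H4
  add 206.89.136.0/25 -> H1 at depth 25
  Q 174.218.192.1: descend 10101110110110101100 ; hops seen [H4,H4] ; pick H4
  add 174.218.205.0/24 -> H5 at depth 24
  Q 174.218.192.6: descend 10101110110110101100 ; hops seen [H4,H4] ; pick H4
  Q 206.89.136.24: descend 1100111001011001100010000 ; hops seen [H2,H1] ; pick H1
  Q 64.75.52.50: descend ε ; hops seen [∅] ; pick no-route
  add 0.0.0.0/0 -> H0 at depth 0
  - 174.218.0.0/16 clear@16
  - 174.218.192.0/20 clear@20
  add 174.0.0.0/8 -> H4 at depth 8
  Q 192.0.47.245: descend 1100 ; hops seen [H0,H2] ; pick H2
  Q 174.218.205.34: descend 101011101101101011001101001 ; hops seen [H0,H4,H5,H4] ; pick H4
  add 206.0.0.0/8 -> H2 at depth 8
  add 206.89.136.101/32 -> H1 at depth 32
  Q 174.218.205.2: descend 10101110110110101100110100 ; hops seen [H0,H4,H5] ; pick H5
  Q 206.89.136.101: descend 11001110010110011000100001100101 ; hops seen [H0,H2,H2,H1,H1] ; pick H1
  Q 206.89.136.0: descend 1100111001011001100010000 ; hops seen [H0,H2,H2,H1] ; pick H1
  Q 174.218.205.45: descend 101011101101101011001101001 ; hops seen [H0,H4,H5,H4] ; pick H4

== LOOKUPS ==
["H4","H4","H4","H1","no-route","H2","H4","H5","H1","H1","H4"]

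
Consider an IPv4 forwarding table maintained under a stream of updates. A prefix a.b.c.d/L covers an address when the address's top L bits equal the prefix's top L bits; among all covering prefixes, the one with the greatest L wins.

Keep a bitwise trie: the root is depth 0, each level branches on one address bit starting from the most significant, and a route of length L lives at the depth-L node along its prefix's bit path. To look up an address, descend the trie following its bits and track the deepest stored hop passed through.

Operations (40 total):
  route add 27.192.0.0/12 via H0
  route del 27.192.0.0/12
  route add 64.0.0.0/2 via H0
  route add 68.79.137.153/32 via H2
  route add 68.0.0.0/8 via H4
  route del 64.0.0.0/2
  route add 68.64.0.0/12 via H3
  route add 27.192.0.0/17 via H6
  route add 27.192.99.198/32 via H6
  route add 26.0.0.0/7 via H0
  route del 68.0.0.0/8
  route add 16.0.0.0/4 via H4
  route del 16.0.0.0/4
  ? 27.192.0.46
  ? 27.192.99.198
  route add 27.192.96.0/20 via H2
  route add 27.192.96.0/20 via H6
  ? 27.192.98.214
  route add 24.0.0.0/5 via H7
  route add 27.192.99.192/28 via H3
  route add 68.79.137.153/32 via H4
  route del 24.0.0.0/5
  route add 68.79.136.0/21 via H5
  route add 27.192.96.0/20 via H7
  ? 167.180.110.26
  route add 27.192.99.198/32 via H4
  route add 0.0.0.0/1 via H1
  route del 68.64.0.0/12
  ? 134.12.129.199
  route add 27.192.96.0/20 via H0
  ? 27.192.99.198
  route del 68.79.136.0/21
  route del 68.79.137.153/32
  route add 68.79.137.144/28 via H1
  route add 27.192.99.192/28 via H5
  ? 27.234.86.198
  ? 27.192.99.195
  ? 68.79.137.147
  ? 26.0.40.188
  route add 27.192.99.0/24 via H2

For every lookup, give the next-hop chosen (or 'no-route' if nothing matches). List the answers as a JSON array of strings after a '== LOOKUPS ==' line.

Apply in order:
  + 27.192.0.0/12 (H0) depth=12
  - 27.192.0.0/12 clear@12
  + 64.0.0.0/2 (H0) depth=2
  + 68.79.137.153/32 (H2) depth=32
  + 68.0.0.0/8 (H4) depth=8
  - 64.0.0.0/2 clear@2
  + 68.64.0.0/12 (H3) depth=12
  + 27.192.0.0/17 (H6) depth=17
  + 27.192.99.198/32 (H6) depth=32
  + 26.0.0.0/7 (H0) depth=7
  - 68.0.0.0/8 clear@8
  + 16.0.0.0/4 (H4) depth=4
  - 16.0.0.0/4 clear@4
  Q 27.192.0.46: descend 00011011110000000 ; hops seen [H0,H6] ; pick H6
  Q 27.192.99.198: descend 00011011110000000110001111000110 ; hops seen [H0,H6,H6] ; pick H6
  + 27.192.96.0/20 (H2) depth=20
  + 27.192.96.0/20 (H6) depth=20
  Q 27.192.98.214: descend 00011011110000000110001 ; hops seen [H0,H6,H6] ; pick H6
  + 24.0.0.0/5 (H7) depth=5
  + 27.192.99.192/28 (H3) depth=28
  + 68.79.137.153/32 (H4) depth=32
  - 24.0.0.0/5 clear@5
  + 68.79.136.0/21 (H5) depth=21
  + 27.192.96.0/20 (H7) depth=20
  Q 167.180.110.26: descend ε ; hops seen [∅] ; pick no-route
  + 27.192.99.198/32 (H4) depth=32
  + 0.0.0.0/1 (H1) depth=1
  - 68.64.0.0/12 clear@12
  Q 134.12.129.199: descend ε ; hops seen [∅] ; pick no-route
  + 27.192.96.0/20 (H0) depth=20
  Q 27.192.99.198: descend 00011011110000000110001111000110 ; hops seen [H1,H0,H6,H0,H3,H4] ; pick H4
  - 68.79.136.0/21 clear@21
  - 68.79.137.153/32 clear@32
  + 68.79.137.144/28 (H1) depth=28
  + 27.192.99.192/28 (H5) depth=28
  Q 27.234.86.198: descend 0001101111 ; hops seen [H1,H0] ; pick H0
  Q 27.192.99.195: descend 00011011110000000110001111000 ; hops seen [H1,H0,H6,H0,H5] ; pick H5
  Q 68.79.137.147: descend 0100010001001111100010011001 ; hops seen [H1,H1] ; pick H1
  Q 26.0.40.188: descend 0001101 ; hops seen [H1,H0] ; pick H0
  + 27.192.99.0/24 (H2) depth=24

== LOOKUPS ==
["H6","H6","H6","no-route","no-route","H4","H0","H5","H1","H0"]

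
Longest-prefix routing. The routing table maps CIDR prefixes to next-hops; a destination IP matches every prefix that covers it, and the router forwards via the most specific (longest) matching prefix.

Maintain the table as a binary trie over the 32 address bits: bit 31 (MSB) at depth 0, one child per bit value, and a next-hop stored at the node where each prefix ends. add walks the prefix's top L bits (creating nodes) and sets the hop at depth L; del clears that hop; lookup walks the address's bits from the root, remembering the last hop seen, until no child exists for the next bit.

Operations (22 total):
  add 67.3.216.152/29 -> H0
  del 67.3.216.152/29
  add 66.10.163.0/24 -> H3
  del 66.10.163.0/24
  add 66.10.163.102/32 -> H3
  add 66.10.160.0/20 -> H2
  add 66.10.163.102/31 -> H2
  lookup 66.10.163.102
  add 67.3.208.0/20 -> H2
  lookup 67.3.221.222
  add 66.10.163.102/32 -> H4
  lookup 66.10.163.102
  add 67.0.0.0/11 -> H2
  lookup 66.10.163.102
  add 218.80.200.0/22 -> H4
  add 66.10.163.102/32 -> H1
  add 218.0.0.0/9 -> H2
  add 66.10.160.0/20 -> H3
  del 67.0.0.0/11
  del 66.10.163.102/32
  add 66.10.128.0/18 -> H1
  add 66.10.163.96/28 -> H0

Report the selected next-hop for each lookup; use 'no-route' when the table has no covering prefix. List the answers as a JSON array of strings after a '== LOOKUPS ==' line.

Trace:
  + 67.3.216.152/29 (H0) depth=29
  del 67.3.216.152/29 (clear depth 29)
  + 66.10.163.0/24 (H3) depth=24
  del 66.10.163.0/24 (clear depth 24)
  + 66.10.163.102/32 (H3) depth=32
  + 66.10.160.0/20 (H2) depth=20
  + 66.10.163.102/31 (H2) depth=31
  lookup 66.10.163.102: bits 01000010000010101010001101100110 walk d0:-→d1:-→d2:-→d3:-→d4:-→d5:-→d6:-→d7:-→d8:-→d9:-→d10:-→d11:-→d12:-→d13:-→d14:-→d15:-→d16:-→d17:-→d18:-→d19:-→d20:H2→d21:-→d22:-→d23:-→d24:-→d25:-→d26:-→d27:-→d28:-→d29:-→d30:-→d31:H2→d32:H3 -> H3
  + 67.3.208.0/20 (H2) depth=20
  lookup 67.3.221.222: bits 010000110000001111011 walk d0:-→d1:-→d2:-→d3:-→d4:-→d5:-→d6:-→d7:-→d8:-→d9:-→d10:-→d11:-→d12:-→d13:-→d14:-→d15:-→d16:-→d17:-→d18:-→d19:-→d20:H2→d21:- -> H2
  + 66.10.163.102/32 (H4) depth=32
  lookup 66.10.163.102: bits 01000010000010101010001101100110 walk d0:-→d1:-→d2:-→d3:-→d4:-→d5:-→d6:-→d7:-→d8:-→d9:-→d10:-→d11:-→d12:-→d13:-→d14:-→d15:-→d16:-→d17:-→d18:-→d19:-→d20:H2→d21:-→d22:-→d23:-→d24:-→d25:-→d26:-→d27:-→d28:-→d29:-→d30:-→d31:H2→d32:H4 -> H4
  + 67.0.0.0/11 (H2) depth=11
  lookup 66.10.163.102: bits 01000010000010101010001101100110 walk d0:-→d1:-→d2:-→d3:-→d4:-→d5:-→d6:-→d7:-→d8:-→d9:-→d10:-→d11:-→d12:-→d13:-→d14:-→d15:-→d16:-→d17:-→d18:-→d19:-→d20:H2→d21:-→d22:-→d23:-→d24:-→d25:-→d26:-→d27:-→d28:-→d29:-→d30:-→d31:H2→d32:H4 -> H4
  + 218.80.200.0/22 (H4) depth=22
  + 66.10.163.102/32 (H1) depth=32
  + 218.0.0.0/9 (H2) depth=9
  + 66.10.160.0/20 (H3) depth=20
  del 67.0.0.0/11 (clear depth 11)
  del 66.10.163.102/32 (clear depth 32)
  + 66.10.128.0/18 (H1) depth=18
  + 66.10.163.96/28 (H0) depth=28

== LOOKUPS ==
["H3","H2","H4","H4"]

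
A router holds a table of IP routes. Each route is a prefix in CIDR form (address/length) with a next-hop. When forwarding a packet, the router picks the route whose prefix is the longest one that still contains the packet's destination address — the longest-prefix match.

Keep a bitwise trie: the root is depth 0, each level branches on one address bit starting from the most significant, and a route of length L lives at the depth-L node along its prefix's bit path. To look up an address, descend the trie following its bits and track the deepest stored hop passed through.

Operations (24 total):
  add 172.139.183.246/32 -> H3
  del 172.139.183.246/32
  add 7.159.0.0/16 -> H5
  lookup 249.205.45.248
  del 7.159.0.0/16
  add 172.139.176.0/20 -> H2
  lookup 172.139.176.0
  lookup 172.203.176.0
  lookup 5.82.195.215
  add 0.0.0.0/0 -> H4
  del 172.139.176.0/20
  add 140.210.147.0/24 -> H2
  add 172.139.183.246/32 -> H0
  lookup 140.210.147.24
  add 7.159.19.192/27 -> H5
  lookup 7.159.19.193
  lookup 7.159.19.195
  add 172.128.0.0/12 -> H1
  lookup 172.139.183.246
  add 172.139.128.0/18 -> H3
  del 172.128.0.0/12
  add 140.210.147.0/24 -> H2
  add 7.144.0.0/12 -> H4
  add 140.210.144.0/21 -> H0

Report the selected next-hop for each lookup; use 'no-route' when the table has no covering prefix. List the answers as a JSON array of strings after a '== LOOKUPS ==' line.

Apply in order:
  + 172.139.183.246/32 (H3) depth=32
  del 172.139.183.246/32 (clear depth 32)
  + 7.159.0.0/16 (H5) depth=16
  Q 249.205.45.248: descend 1 ; hops seen [∅] ; pick no-route
  del 7.159.0.0/16 (clear depth 16)
  + 172.139.176.0/20 (H2) depth=20
  Q 172.139.176.0: descend 101011001000101110110 ; hops seen [H2] ; pick H2
  Q 172.203.176.0: descend 101011001 ; hops seen [∅] ; pick no-route
  Q 5.82.195.215: descend 000001 ; hops seen [∅] ; pick no-route
  + 0.0.0.0/0 (H4) depth=0
  del 172.139.176.0/20 (clear depth 20)
  + 140.210.147.0/24 (H2) depth=24
  + 172.139.183.246/32 (H0) depth=32
  Q 140.210.147.24: descend 100011001101001010010011 ; hops seen [H4,H2] ; pick H2
  + 7.159.19.192/27 (H5) depth=27
  Q 7.159.19.193: descend 000001111001111100010011110 ; hops seen [H4,H5] ; pick H5
  Q 7.159.19.195: descend 000001111001111100010011110 ; hops seen [H4,H5] ; pick H5
  + 172.128.0.0/12 (H1) depth=12
  Q 172.139.183.246: descend 10101100100010111011011111110110 ; hops seen [H4,H1,H0] ; pick H0
  + 172.139.128.0/18 (H3) depth=18
  del 172.128.0.0/12 (clear depth 12)
  + 140.210.147.0/24 (H2) depth=24
  + 7.144.0.0/12 (H4) depth=12
  + 140.210.144.0/21 (H0) depth=21

== LOOKUPS ==
["no-route","H2","no-route","no-route","H2","H5","H5","H0"]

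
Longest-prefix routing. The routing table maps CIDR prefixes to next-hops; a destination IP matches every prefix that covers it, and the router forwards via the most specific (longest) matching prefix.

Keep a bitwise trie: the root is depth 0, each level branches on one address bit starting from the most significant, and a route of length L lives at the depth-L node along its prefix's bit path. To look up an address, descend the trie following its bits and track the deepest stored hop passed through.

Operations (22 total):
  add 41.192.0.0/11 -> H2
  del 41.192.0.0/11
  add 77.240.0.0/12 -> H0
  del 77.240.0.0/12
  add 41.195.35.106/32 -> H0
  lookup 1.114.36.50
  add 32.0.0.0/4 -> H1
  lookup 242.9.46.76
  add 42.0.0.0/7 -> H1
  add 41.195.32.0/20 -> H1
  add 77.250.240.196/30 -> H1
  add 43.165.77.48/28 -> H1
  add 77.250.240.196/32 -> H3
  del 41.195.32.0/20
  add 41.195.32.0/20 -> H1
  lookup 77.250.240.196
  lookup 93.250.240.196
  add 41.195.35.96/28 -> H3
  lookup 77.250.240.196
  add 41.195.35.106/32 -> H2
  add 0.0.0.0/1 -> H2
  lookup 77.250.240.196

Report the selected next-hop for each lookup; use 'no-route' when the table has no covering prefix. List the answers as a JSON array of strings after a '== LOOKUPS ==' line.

Trace:
  add 41.192.0.0/11 -> H2 at depth 11
  del 41.192.0.0/11 (clear depth 11)
  add 77.240.0.0/12 -> H0 at depth 12
  del 77.240.0.0/12 (clear depth 12)
  add 41.195.35.106/32 -> H0 at depth 32
  lookup 1.114.36.50: bits 00 walk d0:-→d1:-→d2:- -> no-route
  add 32.0.0.0/4 -> H1 at depth 4
  lookup 242.9.46.76: bits ε walk d0:- -> no-route
  add 42.0.0.0/7 -> H1 at depth 7
  add 41.195.32.0/20 -> H1 at depth 20
  add 77.250.240.196/30 -> H1 at depth 30
  add 43.165.77.48/28 -> H1 at depth 28
  add 77.250.240.196/32 -> H3 at depth 32
  del 41.195.32.0/20 (clear depth 20)
  add 41.195.32.0/20 -> H1 at depth 20
  lookup 77.250.240.196: bits 01001101111110101111000011000100 walk d0:-→d1:-→d2:-→d3:-→d4:-→d5:-→d6:-→d7:-→d8:-→d9:-→d10:-→d11:-→d12:-→d13:-→d14:-→d15:-→d16:-→d17:-→d18:-→d19:-→d20:-→d21:-→d22:-→d23:-→d24:-→d25:-→d26:-→d27:-→d28:-→d29:-→d30:H1→d31:-→d32:H3 -> H3
  lookup 93.250.240.196: bits 010 walk d0:-→d1:-→d2:-→d3:- -> no-route
  add 41.195.35.96/28 -> H3 at depth 28
  lookup 77.250.240.196: bits 01001101111110101111000011000100 walk d0:-→d1:-→d2:-→d3:-→d4:-→d5:-→d6:-→d7:-→d8:-→d9:-→d10:-→d11:-→d12:-→d13:-→d14:-→d15:-→d16:-→d17:-→d18:-→d19:-→d20:-→d21:-→d22:-→d23:-→d24:-→d25:-→d26:-→d27:-→d28:-→d29:-→d30:H1→d31:-→d32:H3 -> H3
  add 41.195.35.106/32 -> H2 at depth 32
  add 0.0.0.0/1 -> H2 at depth 1
  lookup 77.250.240.196: bits 01001101111110101111000011000100 walk d0:-→d1:H2→d2:-→d3:-→d4:-→d5:-→d6:-→d7:-→d8:-→d9:-→d10:-→d11:-→d12:-→d13:-→d14:-→d15:-→d16:-→d17:-→d18:-→d19:-→d20:-→d21:-→d22:-→d23:-→d24:-→d25:-→d26:-→d27:-→d28:-→d29:-→d30:H1→d31:-→d32:H3 -> H3

== LOOKUPS ==
["no-route","no-route","H3","no-route","H3","H3"]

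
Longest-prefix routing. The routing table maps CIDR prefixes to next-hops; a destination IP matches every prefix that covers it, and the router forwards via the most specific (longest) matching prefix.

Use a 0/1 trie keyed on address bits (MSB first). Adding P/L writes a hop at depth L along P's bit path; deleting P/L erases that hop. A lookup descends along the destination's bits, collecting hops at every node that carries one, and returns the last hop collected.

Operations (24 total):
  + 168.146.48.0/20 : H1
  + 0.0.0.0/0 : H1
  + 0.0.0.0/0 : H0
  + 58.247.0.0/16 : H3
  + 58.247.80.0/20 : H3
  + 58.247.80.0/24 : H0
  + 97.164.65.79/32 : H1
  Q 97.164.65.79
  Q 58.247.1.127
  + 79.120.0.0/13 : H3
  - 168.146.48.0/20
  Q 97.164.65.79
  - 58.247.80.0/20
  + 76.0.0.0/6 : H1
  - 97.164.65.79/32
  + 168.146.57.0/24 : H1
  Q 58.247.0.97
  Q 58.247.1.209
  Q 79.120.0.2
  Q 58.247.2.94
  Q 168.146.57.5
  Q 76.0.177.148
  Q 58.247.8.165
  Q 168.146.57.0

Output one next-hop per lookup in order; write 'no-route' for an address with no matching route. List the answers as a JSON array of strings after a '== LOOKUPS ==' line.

Process each operation:
  + 168.146.48.0/20 (H1) depth=20
  + 0.0.0.0/0 (H1) depth=0
  + 0.0.0.0/0 (H0) depth=0
  + 58.247.0.0/16 (H3) depth=16
  + 58.247.80.0/20 (H3) depth=20
  + 58.247.80.0/24 (H0) depth=24
  + 97.164.65.79/32 (H1) depth=32
  lookup 97.164.65.79: bits 01100001101001000100000101001111 walk d0:H0→d1:-→d2:-→d3:-→d4:-→d5:-→d6:-→d7:-→d8:-→d9:-→d10:-→d11:-→d12:-→d13:-→d14:-→d15:-→d16:-→d17:-→d18:-→d19:-→d20:-→d21:-→d22:-→d23:-→d24:-→d25:-→d26:-→d27:-→d28:-→d29:-→d30:-→d31:-→d32:H1 -> H1
  lookup 58.247.1.127: bits 00111010111101110 walk d0:H0→d1:-→d2:-→d3:-→d4:-→d5:-→d6:-→d7:-→d8:-→d9:-→d10:-→d11:-→d12:-→d13:-→d14:-→d15:-→d16:H3→d17:- -> H3
  + 79.120.0.0/13 (H3) depth=13
  - 168.146.48.0/20 clear@20
  lookup 97.164.65.79: bits 01100001101001000100000101001111 walk d0:H0→d1:-→d2:-→d3:-→d4:-→d5:-→d6:-→d7:-→d8:-→d9:-→d10:-→d11:-→d12:-→d13:-→d14:-→d15:-→d16:-→d17:-→d18:-→d19:-→d20:-→d21:-→d22:-→d23:-→d24:-→d25:-→d26:-→d27:-→d28:-→d29:-→d30:-→d31:-→d32:H1 -> H1
  - 58.247.80.0/20 clear@20
  + 76.0.0.0/6 (H1) depth=6
  - 97.164.65.79/32 clear@32
  + 168.146.57.0/24 (H1) depth=24
  lookup 58.247.0.97: bits 00111010111101110 walk d0:H0→d1:-→d2:-→d3:-→d4:-→d5:-→d6:-→d7:-→d8:-→d9:-→d10:-→d11:-→d12:-→d13:-→d14:-→d15:-→d16:H3→d17:- -> H3
  lookup 58.247.1.209: bits 00111010111101110 walk d0:H0→d1:-→d2:-→d3:-→d4:-→d5:-→d6:-→d7:-→d8:-→d9:-→d10:-→d11:-→d12:-→d13:-→d14:-→d15:-→d16:H3→d17:- -> H3
  lookup 79.120.0.2: bits 0100111101111 walk d0:H0→d1:-→d2:-→d3:-→d4:-→d5:-→d6:H1→d7:-→d8:-→d9:-→d10:-→d11:-→d12:-→d13:H3 -> H3
  lookup 58.247.2.94: bits 00111010111101110 walk d0:H0→d1:-→d2:-→d3:-→d4:-→d5:-→d6:-→d7:-→d8:-→d9:-→d10:-→d11:-→d12:-→d13:-→d14:-→d15:-→d16:H3→d17:- -> H3
  lookup 168.146.57.5: bits 101010001001001000111001 walk d0:H0→d1:-→d2:-→d3:-→d4:-→d5:-→d6:-→d7:-→d8:-→d9:-→d10:-→d11:-→d12:-→d13:-→d14:-→d15:-→d16:-→d17:-→d18:-→d19:-→d20:-→d21:-→d22:-→d23:-→d24:H1 -> H1
  lookup 76.0.177.148: bits 010011 walk d0:H0→d1:-→d2:-→d3:-→d4:-→d5:-→d6:H1 -> H1
  lookup 58.247.8.165: bits 00111010111101110 walk d0:H0→d1:-→d2:-→d3:-→d4:-→d5:-→d6:-→d7:-→d8:-→d9:-→d10:-→d11:-→d12:-→d13:-→d14:-→d15:-→d16:H3→d17:- -> H3
  lookup 168.146.57.0: bits 101010001001001000111001 walk d0:H0→d1:-→d2:-→d3:-→d4:-→d5:-→d6:-→d7:-→d8:-→d9:-→d10:-→d11:-→d12:-→d13:-→d14:-→d15:-→d16:-→d17:-→d18:-→d19:-→d20:-→d21:-→d22:-→d23:-→d24:H1 -> H1

== LOOKUPS ==
["H1","H3","H1","H3","H3","H3","H3","H1","H1","H3","H1"]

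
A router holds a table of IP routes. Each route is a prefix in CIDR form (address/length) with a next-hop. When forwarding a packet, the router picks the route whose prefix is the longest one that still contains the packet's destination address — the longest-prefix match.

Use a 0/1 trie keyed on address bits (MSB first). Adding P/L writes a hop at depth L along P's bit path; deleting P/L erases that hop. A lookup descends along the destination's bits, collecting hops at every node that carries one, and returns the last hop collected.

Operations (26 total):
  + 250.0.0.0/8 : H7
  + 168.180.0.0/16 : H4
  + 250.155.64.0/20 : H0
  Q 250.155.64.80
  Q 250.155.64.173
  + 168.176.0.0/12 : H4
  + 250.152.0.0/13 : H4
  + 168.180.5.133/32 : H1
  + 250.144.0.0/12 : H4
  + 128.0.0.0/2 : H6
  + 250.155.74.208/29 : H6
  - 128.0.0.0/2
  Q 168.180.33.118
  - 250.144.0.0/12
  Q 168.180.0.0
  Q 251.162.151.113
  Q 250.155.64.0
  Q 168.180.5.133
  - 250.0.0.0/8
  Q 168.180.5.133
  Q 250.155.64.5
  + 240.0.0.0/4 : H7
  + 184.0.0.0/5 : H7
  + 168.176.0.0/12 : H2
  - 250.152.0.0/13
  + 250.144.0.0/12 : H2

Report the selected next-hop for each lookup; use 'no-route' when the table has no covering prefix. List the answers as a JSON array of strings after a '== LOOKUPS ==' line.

Apply in order:
  + 250.0.0.0/8 (H7) depth=8
  + 168.180.0.0/16 (H4) depth=16
  + 250.155.64.0/20 (H0) depth=20
  ? 250.155.64.80  path d0:-→d1:-→d2:-→d3:-→d4:-→d5:-→d6:-→d7:-→d8:H7→d9:-→d10:-→d11:-→d12:-→d13:-→d14:-→d15:-→d16:-→d17:-→d18:-→d19:-→d20:H0  best=H0
  ? 250.155.64.173  path d0:-→d1:-→d2:-→d3:-→d4:-→d5:-→d6:-→d7:-→d8:H7→d9:-→d10:-→d11:-→d12:-→d13:-→d14:-→d15:-→d16:-→d17:-→d18:-→d19:-→d20:H0  best=H0
  + 168.176.0.0/12 (H4) depth=12
  + 250.152.0.0/13 (H4) depth=13
  + 168.180.5.133/32 (H1) depth=32
  + 250.144.0.0/12 (H4) depth=12
  + 128.0.0.0/2 (H6) depth=2
  + 250.155.74.208/29 (H6) depth=29
  del 128.0.0.0/2 (clear depth 2)
  ? 168.180.33.118  path d0:-→d1:-→d2:-→d3:-→d4:-→d5:-→d6:-→d7:-→d8:-→d9:-→d10:-→d11:-→d12:H4→d13:-→d14:-→d15:-→d16:H4→d17:-→d18:-  best=H4
  del 250.144.0.0/12 (clear depth 12)
  ? 168.180.0.0  path d0:-→d1:-→d2:-→d3:-→d4:-→d5:-→d6:-→d7:-→d8:-→d9:-→d10:-→d11:-→d12:H4→d13:-→d14:-→d15:-→d16:H4→d17:-→d18:-→d19:-→d20:-→d21:-  best=H4
  ? 251.162.151.113  path d0:-→d1:-→d2:-→d3:-→d4:-→d5:-→d6:-→d7:-  best=no-route
  ? 250.155.64.0  path d0:-→d1:-→d2:-→d3:-→d4:-→d5:-→d6:-→d7:-→d8:H7→d9:-→d10:-→d11:-→d12:-→d13:H4→d14:-→d15:-→d16:-→d17:-→d18:-→d19:-→d20:H0  best=H0
  ? 168.180.5.133  path d0:-→d1:-→d2:-→d3:-→d4:-→d5:-→d6:-→d7:-→d8:-→d9:-→d10:-→d11:-→d12:H4→d13:-→d14:-→d15:-→d16:H4→d17:-→d18:-→d19:-→d20:-→d21:-→d22:-→d23:-→d24:-→d25:-→d26:-→d27:-→d28:-→d29:-→d30:-→d31:-→d32:H1  best=H1
  del 250.0.0.0/8 (clear depth 8)
  ? 168.180.5.133  path d0:-→d1:-→d2:-→d3:-→d4:-→d5:-→d6:-→d7:-→d8:-→d9:-→d10:-→d11:-→d12:H4→d13:-→d14:-→d15:-→d16:H4→d17:-→d18:-→d19:-→d20:-→d21:-→d22:-→d23:-→d24:-→d25:-→d26:-→d27:-→d28:-→d29:-→d30:-→d31:-→d32:H1  best=H1
  ? 250.155.64.5  path d0:-→d1:-→d2:-→d3:-→d4:-→d5:-→d6:-→d7:-→d8:-→d9:-→d10:-→d11:-→d12:-→d13:H4→d14:-→d15:-→d16:-→d17:-→d18:-→d19:-→d20:H0  best=H0
  + 240.0.0.0/4 (H7) depth=4
  + 184.0.0.0/5 (H7) depth=5
  + 168.176.0.0/12 (H2) depth=12
  del 250.152.0.0/13 (clear depth 13)
  + 250.144.0.0/12 (H2) depth=12

== LOOKUPS ==
["H0","H0","H4","H4","no-route","H0","H1","H1","H0"]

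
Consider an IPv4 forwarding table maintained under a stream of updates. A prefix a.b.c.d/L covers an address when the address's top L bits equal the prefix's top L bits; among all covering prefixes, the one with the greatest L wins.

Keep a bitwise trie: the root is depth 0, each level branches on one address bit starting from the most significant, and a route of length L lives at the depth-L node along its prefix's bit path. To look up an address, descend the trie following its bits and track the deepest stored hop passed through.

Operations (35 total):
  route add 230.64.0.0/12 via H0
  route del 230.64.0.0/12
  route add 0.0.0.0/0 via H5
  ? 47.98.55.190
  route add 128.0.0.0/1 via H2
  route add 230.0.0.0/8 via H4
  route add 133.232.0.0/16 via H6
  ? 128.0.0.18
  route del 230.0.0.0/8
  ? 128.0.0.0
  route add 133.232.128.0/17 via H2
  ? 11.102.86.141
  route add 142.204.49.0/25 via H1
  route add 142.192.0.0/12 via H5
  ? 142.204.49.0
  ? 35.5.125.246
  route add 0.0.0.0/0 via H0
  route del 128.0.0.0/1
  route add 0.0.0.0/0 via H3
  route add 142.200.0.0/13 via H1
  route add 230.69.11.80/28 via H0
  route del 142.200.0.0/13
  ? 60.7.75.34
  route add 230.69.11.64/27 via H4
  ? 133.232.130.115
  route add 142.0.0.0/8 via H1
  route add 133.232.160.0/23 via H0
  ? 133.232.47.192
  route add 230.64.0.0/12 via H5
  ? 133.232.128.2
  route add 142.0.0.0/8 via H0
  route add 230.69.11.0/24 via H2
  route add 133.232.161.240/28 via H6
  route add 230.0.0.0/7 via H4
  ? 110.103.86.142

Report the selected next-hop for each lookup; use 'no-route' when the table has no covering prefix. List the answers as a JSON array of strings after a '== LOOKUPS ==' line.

Trace:
  + 230.64.0.0/12 (H0) depth=12
  del 230.64.0.0/12 (clear depth 12)
  + 0.0.0.0/0 (H5) depth=0
  Q 47.98.55.190: descend ε ; hops seen [H5] ; pick H5
  + 128.0.0.0/1 (H2) depth=1
  + 230.0.0.0/8 (H4) depth=8
  + 133.232.0.0/16 (H6) depth=16
  Q 128.0.0.18: descend 10000 ; hops seen [H5,H2] ; pick H2
  del 230.0.0.0/8 (clear depth 8)
  Q 128.0.0.0: descend 10000 ; hops seen [H5,H2] ; pick H2
  + 133.232.128.0/17 (H2) depth=17
  Q 11.102.86.141: descend ε ; hops seen [H5] ; pick H5
  + 142.204.49.0/25 (H1) depth=25
  + 142.192.0.0/12 (H5) depth=12
  Q 142.204.49.0: descend 1000111011001100001100010 ; hops seen [H5,H2,H5,H1] ; pick H1
  Q 35.5.125.246: descend ε ; hops seen [H5] ; pick H5
  + 0.0.0.0/0 (H0) depth=0
  del 128.0.0.0/1 (clear depth 1)
  + 0.0.0.0/0 (H3) depth=0
  + 142.200.0.0/13 (H1) depth=13
  + 230.69.11.80/28 (H0) depth=28
  del 142.200.0.0/13 (clear depth 13)
  Q 60.7.75.34: descend ε ; hops seen [H3] ; pick H3
  + 230.69.11.64/27 (H4) depth=27
  Q 133.232.130.115: descend 10000101111010001 ; hops seen [H3,H6,H2] ; pick H2
  + 142.0.0.0/8 (H1) depth=8
  + 133.232.160.0/23 (H0) depth=23
  Q 133.232.47.192: descend 1000010111101000 ; hops seen [H3,H6] ; pick H6
  + 230.64.0.0/12 (H5) depth=12
  Q 133.232.128.2: descend 100001011110100010 ; hops seen [H3,H6,H2] ; pick H2
  + 142.0.0.0/8 (H0) depth=8
  + 230.69.11.0/24 (H2) depth=24
  + 133.232.161.240/28 (H6) depth=28
  + 230.0.0.0/7 (H4) depth=7
  Q 110.103.86.142: descend ε ; hops seen [H3] ; pick H3

== LOOKUPS ==
["H5","H2","H2","H5","H1","H5","H3","H2","H6","H2","H3"]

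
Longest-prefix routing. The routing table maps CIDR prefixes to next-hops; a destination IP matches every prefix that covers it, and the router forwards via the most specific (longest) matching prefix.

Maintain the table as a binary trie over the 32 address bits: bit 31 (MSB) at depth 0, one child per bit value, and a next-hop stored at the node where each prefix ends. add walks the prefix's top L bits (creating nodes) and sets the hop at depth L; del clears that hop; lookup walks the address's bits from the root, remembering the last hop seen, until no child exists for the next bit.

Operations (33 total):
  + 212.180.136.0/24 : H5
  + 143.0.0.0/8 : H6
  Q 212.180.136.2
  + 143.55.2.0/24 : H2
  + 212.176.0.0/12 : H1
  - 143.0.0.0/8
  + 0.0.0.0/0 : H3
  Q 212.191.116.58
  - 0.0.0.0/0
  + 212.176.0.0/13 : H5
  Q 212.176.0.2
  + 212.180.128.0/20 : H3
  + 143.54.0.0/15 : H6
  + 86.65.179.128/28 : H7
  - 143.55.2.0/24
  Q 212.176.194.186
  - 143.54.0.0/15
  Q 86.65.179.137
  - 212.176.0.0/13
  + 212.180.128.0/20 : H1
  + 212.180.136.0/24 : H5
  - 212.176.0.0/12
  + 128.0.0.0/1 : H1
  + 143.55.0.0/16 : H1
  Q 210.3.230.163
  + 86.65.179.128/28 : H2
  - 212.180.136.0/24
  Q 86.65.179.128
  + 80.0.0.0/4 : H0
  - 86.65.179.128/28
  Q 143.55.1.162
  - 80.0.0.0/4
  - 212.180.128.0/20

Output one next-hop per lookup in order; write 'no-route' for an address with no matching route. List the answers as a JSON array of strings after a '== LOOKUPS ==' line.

Trace:
  add 212.180.136.0/24 -> H5 at depth 24
  add 143.0.0.0/8 -> H6 at depth 8
  Q 212.180.136.2: descend 110101001011010010001000 ; hops seen [H5] ; pick H5
  add 143.55.2.0/24 -> H2 at depth 24
  add 212.176.0.0/12 -> H1 at depth 12
  del 143.0.0.0/8 (clear depth 8)
  add 0.0.0.0/0 -> H3 at depth 0
  Q 212.191.116.58: descend 110101001011 ; hops seen [H3,H1] ; pick H1
  del 0.0.0.0/0 (clear depth 0)
  add 212.176.0.0/13 -> H5 at depth 13
  Q 212.176.0.2: descend 1101010010110 ; hops seen [H1,H5] ; pick H5
  add 212.180.128.0/20 -> H3 at depth 20
  add 143.54.0.0/15 -> H6 at depth 15
  add 86.65.179.128/28 -> H7 at depth 28
  del 143.55.2.0/24 (clear depth 24)
  Q 212.176.194.186: descend 1101010010110 ; hops seen [H1,H5] ; pick H5
  del 143.54.0.0/15 (clear depth 15)
  Q 86.65.179.137: descend 0101011001000001101100111000 ; hops seen [H7] ; pick H7
  del 212.176.0.0/13 (clear depth 13)
  add 212.180.128.0/20 -> H1 at depth 20
  add 212.180.136.0/24 -> H5 at depth 24
  del 212.176.0.0/12 (clear depth 12)
  add 128.0.0.0/1 -> H1 at depth 1
  add 143.55.0.0/16 -> H1 at depth 16
  Q 210.3.230.163: descend 11010 ; hops seen [H1] ; pick H1
  add 86.65.179.128/28 -> H2 at depth 28
  del 212.180.136.0/24 (clear depth 24)
  Q 86.65.179.128: descend 0101011001000001101100111000 ; hops seen [H2] ; pick H2
  add 80.0.0.0/4 -> H0 at depth 4
  del 86.65.179.128/28 (clear depth 28)
  Q 143.55.1.162: descend 1000111100110111000000 ; hops seen [H1,H1] ; pick H1
  del 80.0.0.0/4 (clear depth 4)
  del 212.180.128.0/20 (clear depth 20)

== LOOKUPS ==
["H5","H1","H5","H5","H7","H1","H2","H1"]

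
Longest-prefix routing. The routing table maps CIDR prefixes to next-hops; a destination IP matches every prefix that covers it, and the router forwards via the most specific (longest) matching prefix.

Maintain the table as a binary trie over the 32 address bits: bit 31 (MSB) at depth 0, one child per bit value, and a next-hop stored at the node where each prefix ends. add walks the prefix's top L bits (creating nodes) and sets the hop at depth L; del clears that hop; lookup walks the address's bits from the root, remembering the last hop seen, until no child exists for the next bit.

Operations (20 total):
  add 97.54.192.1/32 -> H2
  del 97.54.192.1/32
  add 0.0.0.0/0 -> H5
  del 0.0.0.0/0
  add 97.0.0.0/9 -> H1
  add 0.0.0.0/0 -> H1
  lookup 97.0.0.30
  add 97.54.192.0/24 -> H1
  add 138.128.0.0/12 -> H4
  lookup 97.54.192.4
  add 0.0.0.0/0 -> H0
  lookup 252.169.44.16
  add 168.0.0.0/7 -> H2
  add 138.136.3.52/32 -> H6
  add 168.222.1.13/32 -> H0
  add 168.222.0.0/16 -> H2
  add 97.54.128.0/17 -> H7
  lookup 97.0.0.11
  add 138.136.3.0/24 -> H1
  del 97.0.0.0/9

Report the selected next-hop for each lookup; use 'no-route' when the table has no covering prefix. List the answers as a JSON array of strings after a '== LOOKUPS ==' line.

Process each operation:
  add 97.54.192.1/32 -> H2 at depth 32
  del 97.54.192.1/32 (clear depth 32)
  add 0.0.0.0/0 -> H5 at depth 0
  del 0.0.0.0/0 (clear depth 0)
  add 97.0.0.0/9 -> H1 at depth 9
  add 0.0.0.0/0 -> H1 at depth 0
  ? 97.0.0.30  path d0:H1→d1:-→d2:-→d3:-→d4:-→d5:-→d6:-→d7:-→d8:-→d9:H1→d10:-  best=H1
  add 97.54.192.0/24 -> H1 at depth 24
  add 138.128.0.0/12 -> H4 at depth 12
  ? 97.54.192.4  path d0:H1→d1:-→d2:-→d3:-→d4:-→d5:-→d6:-→d7:-→d8:-→d9:H1→d10:-→d11:-→d12:-→d13:-→d14:-→d15:-→d16:-→d17:-→d18:-→d19:-→d20:-→d21:-→d22:-→d23:-→d24:H1→d25:-→d26:-→d27:-→d28:-→d29:-  best=H1
  add 0.0.0.0/0 -> H0 at depth 0
  ? 252.169.44.16  path d0:H0→d1:-  best=H0
  add 168.0.0.0/7 -> H2 at depth 7
  add 138.136.3.52/32 -> H6 at depth 32
  add 168.222.1.13/32 -> H0 at depth 32
  add 168.222.0.0/16 -> H2 at depth 16
  add 97.54.128.0/17 -> H7 at depth 17
  ? 97.0.0.11  path d0:H0→d1:-→d2:-→d3:-→d4:-→d5:-→d6:-→d7:-→d8:-→d9:H1→d10:-  best=H1
  add 138.136.3.0/24 -> H1 at depth 24
  del 97.0.0.0/9 (clear depth 9)

== LOOKUPS ==
["H1","H1","H0","H1"]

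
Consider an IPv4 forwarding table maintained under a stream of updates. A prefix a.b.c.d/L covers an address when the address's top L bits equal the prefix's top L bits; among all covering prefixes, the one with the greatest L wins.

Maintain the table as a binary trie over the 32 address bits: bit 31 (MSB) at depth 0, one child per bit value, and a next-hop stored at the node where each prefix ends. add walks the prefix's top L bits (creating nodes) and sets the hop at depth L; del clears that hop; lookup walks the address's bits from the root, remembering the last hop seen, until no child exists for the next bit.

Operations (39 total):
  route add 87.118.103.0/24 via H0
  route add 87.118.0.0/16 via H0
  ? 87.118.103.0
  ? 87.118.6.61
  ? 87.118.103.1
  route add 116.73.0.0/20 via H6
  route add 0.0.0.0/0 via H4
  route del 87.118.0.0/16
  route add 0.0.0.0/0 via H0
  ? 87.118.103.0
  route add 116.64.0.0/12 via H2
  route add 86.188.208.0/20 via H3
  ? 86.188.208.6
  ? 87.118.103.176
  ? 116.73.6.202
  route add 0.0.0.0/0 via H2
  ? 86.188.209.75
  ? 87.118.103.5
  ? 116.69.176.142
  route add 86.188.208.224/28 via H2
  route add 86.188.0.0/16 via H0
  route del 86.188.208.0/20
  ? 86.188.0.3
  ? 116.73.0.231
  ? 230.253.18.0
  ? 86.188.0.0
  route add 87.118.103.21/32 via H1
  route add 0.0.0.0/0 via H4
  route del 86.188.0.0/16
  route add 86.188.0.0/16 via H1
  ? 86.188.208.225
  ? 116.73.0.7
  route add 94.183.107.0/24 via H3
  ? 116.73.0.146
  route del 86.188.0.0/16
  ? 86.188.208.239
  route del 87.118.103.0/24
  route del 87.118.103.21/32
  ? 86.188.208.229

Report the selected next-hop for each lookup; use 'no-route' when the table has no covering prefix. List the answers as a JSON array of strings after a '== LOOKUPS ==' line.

Apply in order:
  add 87.118.103.0/24 -> H0 at depth 24
  add 87.118.0.0/16 -> H0 at depth 16
  ? 87.118.103.0  path d0:-→d1:-→d2:-→d3:-→d4:-→d5:-→d6:-→d7:-→d8:-→d9:-→d10:-→d11:-→d12:-→d13:-→d14:-→d15:-→d16:H0→d17:-→d18:-→d19:-→d20:-→d21:-→d22:-→d23:-→d24:H0  best=H0
  ? 87.118.6.61  path d0:-→d1:-→d2:-→d3:-→d4:-→d5:-→d6:-→d7:-→d8:-→d9:-→d10:-→d11:-→d12:-→d13:-→d14:-→d15:-→d16:H0→d17:-  best=H0
  ? 87.118.103.1  path d0:-→d1:-→d2:-→d3:-→d4:-→d5:-→d6:-→d7:-→d8:-→d9:-→d10:-→d11:-→d12:-→d13:-→d14:-→d15:-→d16:H0→d17:-→d18:-→d19:-→d20:-→d21:-→d22:-→d23:-→d24:H0  best=H0
  add 116.73.0.0/20 -> H6 at depth 20
  add 0.0.0.0/0 -> H4 at depth 0
  del 87.118.0.0/16 (clear depth 16)
  add 0.0.0.0/0 -> H0 at depth 0
  ? 87.118.103.0  path d0:H0→d1:-→d2:-→d3:-→d4:-→d5:-→d6:-→d7:-→d8:-→d9:-→d10:-→d11:-→d12:-→d13:-→d14:-→d15:-→d16:-→d17:-→d18:-→d19:-→d20:-→d21:-→d22:-→d23:-→d24:H0  best=H0
  add 116.64.0.0/12 -> H2 at depth 12
  add 86.188.208.0/20 -> H3 at depth 20
  ? 86.188.208.6  path d0:H0→d1:-→d2:-→d3:-→d4:-→d5:-→d6:-→d7:-→d8:-→d9:-→d10:-→d11:-→d12:-→d13:-→d14:-→d15:-→d16:-→d17:-→d18:-→d19:-→d20:H3  best=H3
  ? 87.118.103.176  path d0:H0→d1:-→d2:-→d3:-→d4:-→d5:-→d6:-→d7:-→d8:-→d9:-→d10:-→d11:-→d12:-→d13:-→d14:-→d15:-→d16:-→d17:-→d18:-→d19:-→d20:-→d21:-→d22:-→d23:-→d24:H0  best=H0
  ? 116.73.6.202  path d0:H0→d1:-→d2:-→d3:-→d4:-→d5:-→d6:-→d7:-→d8:-→d9:-→d10:-→d11:-→d12:H2→d13:-→d14:-→d15:-→d16:-→d17:-→d18:-→d19:-→d20:H6  best=H6
  add 0.0.0.0/0 -> H2 at depth 0
  ? 86.188.209.75  path d0:H2→d1:-→d2:-→d3:-→d4:-→d5:-→d6:-→d7:-→d8:-→d9:-→d10:-→d11:-→d12:-→d13:-→d14:-→d15:-→d16:-→d17:-→d18:-→d19:-→d20:H3  best=H3
  ? 87.118.103.5  path d0:H2→d1:-→d2:-→d3:-→d4:-→d5:-→d6:-→d7:-→d8:-→d9:-→d10:-→d11:-→d12:-→d13:-→d14:-→d15:-→d16:-→d17:-→d18:-→d19:-→d20:-→d21:-→d22:-→d23:-→d24:H0  best=H0
  ? 116.69.176.142  path d0:H2→d1:-→d2:-→d3:-→d4:-→d5:-→d6:-→d7:-→d8:-→d9:-→d10:-→d11:-→d12:H2  best=H2
  add 86.188.208.224/28 -> H2 at depth 28
  add 86.188.0.0/16 -> H0 at depth 16
  del 86.188.208.0/20 (clear depth 20)
  ? 86.188.0.3  path d0:H2→d1:-→d2:-→d3:-→d4:-→d5:-→d6:-→d7:-→d8:-→d9:-→d10:-→d11:-→d12:-→d13:-→d14:-→d15:-→d16:H0  best=H0
  ? 116.73.0.231  path d0:H2→d1:-→d2:-→d3:-→d4:-→d5:-→d6:-→d7:-→d8:-→d9:-→d10:-→d11:-→d12:H2→d13:-→d14:-→d15:-→d16:-→d17:-→d18:-→d19:-→d20:H6  best=H6
  ? 230.253.18.0  path d0:H2  best=H2
  ? 86.188.0.0  path d0:H2→d1:-→d2:-→d3:-→d4:-→d5:-→d6:-→d7:-→d8:-→d9:-→d10:-→d11:-→d12:-→d13:-→d14:-→d15:-→d16:H0  best=H0
  add 87.118.103.21/32 -> H1 at depth 32
  add 0.0.0.0/0 -> H4 at depth 0
  del 86.188.0.0/16 (clear depth 16)
  add 86.188.0.0/16 -> H1 at depth 16
  ? 86.188.208.225  path d0:H4→d1:-→d2:-→d3:-→d4:-→d5:-→d6:-→d7:-→d8:-→d9:-→d10:-→d11:-→d12:-→d13:-→d14:-→d15:-→d16:H1→d17:-→d18:-→d19:-→d20:-→d21:-→d22:-→d23:-→d24:-→d25:-→d26:-→d27:-→d28:H2  best=H2
  ? 116.73.0.7  path d0:H4→d1:-→d2:-→d3:-→d4:-→d5:-→d6:-→d7:-→d8:-→d9:-→d10:-→d11:-→d12:H2→d13:-→d14:-→d15:-→d16:-→d17:-→d18:-→d19:-→d20:H6  best=H6
  add 94.183.107.0/24 -> H3 at depth 24
  ? 116.73.0.146  path d0:H4→d1:-→d2:-→d3:-→d4:-→d5:-→d6:-→d7:-→d8:-→d9:-→d10:-→d11:-→d12:H2→d13:-→d14:-→d15:-→d16:-→d17:-→d18:-→d19:-→d20:H6  best=H6
  del 86.188.0.0/16 (clear depth 16)
  ? 86.188.208.239  path d0:H4→d1:-→d2:-→d3:-→d4:-→d5:-→d6:-→d7:-→d8:-→d9:-→d10:-→d11:-→d12:-→d13:-→d14:-→d15:-→d16:-→d17:-→d18:-→d19:-→d20:-→d21:-→d22:-→d23:-→d24:-→d25:-→d26:-→d27:-→d28:H2  best=H2
  del 87.118.103.0/24 (clear depth 24)
  del 87.118.103.21/32 (clear depth 32)
  ? 86.188.208.229  path d0:H4→d1:-→d2:-→d3:-→d4:-→d5:-→d6:-→d7:-→d8:-→d9:-→d10:-→d11:-→d12:-→d13:-→d14:-→d15:-→d16:-→d17:-→d18:-→d19:-→d20:-→d21:-→d22:-→d23:-→d24:-→d25:-→d26:-→d27:-→d28:H2  best=H2

== LOOKUPS ==
["H0","H0","H0","H0","H3","H0","H6","H3","H0","H2","H0","H6","H2","H0","H2","H6","H6","H2","H2"]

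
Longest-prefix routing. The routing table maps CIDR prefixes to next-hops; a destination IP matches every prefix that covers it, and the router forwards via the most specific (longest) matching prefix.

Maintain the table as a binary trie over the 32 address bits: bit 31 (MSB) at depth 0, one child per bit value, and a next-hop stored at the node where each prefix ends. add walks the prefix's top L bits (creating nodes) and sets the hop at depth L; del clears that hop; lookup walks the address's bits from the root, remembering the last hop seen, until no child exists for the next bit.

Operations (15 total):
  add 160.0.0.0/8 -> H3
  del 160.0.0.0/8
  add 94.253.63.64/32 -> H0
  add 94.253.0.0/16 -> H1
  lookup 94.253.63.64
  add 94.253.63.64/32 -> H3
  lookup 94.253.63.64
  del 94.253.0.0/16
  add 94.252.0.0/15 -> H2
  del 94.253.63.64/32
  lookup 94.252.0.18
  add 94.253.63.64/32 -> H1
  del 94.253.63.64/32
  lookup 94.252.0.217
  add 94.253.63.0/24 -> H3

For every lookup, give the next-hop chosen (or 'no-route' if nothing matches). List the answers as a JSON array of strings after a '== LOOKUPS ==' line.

Trace:
  + 160.0.0.0/8 (H3) depth=8
  del 160.0.0.0/8 (clear depth 8)
  + 94.253.63.64/32 (H0) depth=32
  + 94.253.0.0/16 (H1) depth=16
  lookup 94.253.63.64: bits 01011110111111010011111101000000 walk d0:-→d1:-→d2:-→d3:-→d4:-→d5:-→d6:-→d7:-→d8:-→d9:-→d10:-→d11:-→d12:-→d13:-→d14:-→d15:-→d16:H1→d17:-→d18:-→d19:-→d20:-→d21:-→d22:-→d23:-→d24:-→d25:-→d26:-→d27:-→d28:-→d29:-→d30:-→d31:-→d32:H0 -> H0
  + 94.253.63.64/32 (H3) depth=32
  lookup 94.253.63.64: bits 01011110111111010011111101000000 walk d0:-→d1:-→d2:-→d3:-→d4:-→d5:-→d6:-→d7:-→d8:-→d9:-→d10:-→d11:-→d12:-→d13:-→d14:-→d15:-→d16:H1→d17:-→d18:-→d19:-→d20:-→d21:-→d22:-→d23:-→d24:-→d25:-→d26:-→d27:-→d28:-→d29:-→d30:-→d31:-→d32:H3 -> H3
  del 94.253.0.0/16 (clear depth 16)
  + 94.252.0.0/15 (H2) depth=15
  del 94.253.63.64/32 (clear depth 32)
  lookup 94.252.0.18: bits 010111101111110 walk d0:-→d1:-→d2:-→d3:-→d4:-→d5:-→d6:-→d7:-→d8:-→d9:-→d10:-→d11:-→d12:-→d13:-→d14:-→d15:H2 -> H2
  + 94.253.63.64/32 (H1) depth=32
  del 94.253.63.64/32 (clear depth 32)
  lookup 94.252.0.217: bits 010111101111110 walk d0:-→d1:-→d2:-→d3:-→d4:-→d5:-→d6:-→d7:-→d8:-→d9:-→d10:-→d11:-→d12:-→d13:-→d14:-→d15:H2 -> H2
  + 94.253.63.0/24 (H3) depth=24

== LOOKUPS ==
["H0","H3","H2","H2"]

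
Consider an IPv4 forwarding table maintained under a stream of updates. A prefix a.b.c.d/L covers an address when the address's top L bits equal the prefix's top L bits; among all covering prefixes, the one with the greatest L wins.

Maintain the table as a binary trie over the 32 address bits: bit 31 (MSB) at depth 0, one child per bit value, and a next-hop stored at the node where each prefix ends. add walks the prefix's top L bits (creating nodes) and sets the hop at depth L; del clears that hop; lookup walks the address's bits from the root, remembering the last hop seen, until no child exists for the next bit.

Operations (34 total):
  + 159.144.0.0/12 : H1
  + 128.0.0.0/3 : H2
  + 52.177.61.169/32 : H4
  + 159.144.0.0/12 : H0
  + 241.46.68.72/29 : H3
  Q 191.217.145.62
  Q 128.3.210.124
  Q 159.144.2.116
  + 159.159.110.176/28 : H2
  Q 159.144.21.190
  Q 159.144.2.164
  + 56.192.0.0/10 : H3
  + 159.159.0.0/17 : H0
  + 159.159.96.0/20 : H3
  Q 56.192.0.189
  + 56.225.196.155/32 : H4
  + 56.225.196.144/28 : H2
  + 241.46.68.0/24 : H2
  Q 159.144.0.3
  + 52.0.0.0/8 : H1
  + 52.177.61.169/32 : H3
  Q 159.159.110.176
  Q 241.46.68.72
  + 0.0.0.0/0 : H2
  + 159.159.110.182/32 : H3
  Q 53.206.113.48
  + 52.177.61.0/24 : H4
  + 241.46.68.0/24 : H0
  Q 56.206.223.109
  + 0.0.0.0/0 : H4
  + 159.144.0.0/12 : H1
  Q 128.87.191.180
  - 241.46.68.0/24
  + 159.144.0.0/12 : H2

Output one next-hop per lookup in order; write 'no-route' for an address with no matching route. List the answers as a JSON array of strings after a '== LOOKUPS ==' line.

Apply in order:
  + 159.144.0.0/12 (H1) depth=12
  + 128.0.0.0/3 (H2) depth=3
  + 52.177.61.169/32 (H4) depth=32
  + 159.144.0.0/12 (H0) depth=12
  + 241.46.68.72/29 (H3) depth=29
  ? 191.217.145.62  path d0:-→d1:-→d2:-  best=no-route
  ? 128.3.210.124  path d0:-→d1:-→d2:-→d3:H2  best=H2
  ? 159.144.2.116  path d0:-→d1:-→d2:-→d3:H2→d4:-→d5:-→d6:-→d7:-→d8:-→d9:-→d10:-→d11:-→d12:H0  best=H0
  + 159.159.110.176/28 (H2) depth=28
  ? 159.144.21.190  path d0:-→d1:-→d2:-→d3:H2→d4:-→d5:-→d6:-→d7:-→d8:-→d9:-→d10:-→d11:-→d12:H0  best=H0
  ? 159.144.2.164  path d0:-→d1:-→d2:-→d3:H2→d4:-→d5:-→d6:-→d7:-→d8:-→d9:-→d10:-→d11:-→d12:H0  best=H0
  + 56.192.0.0/10 (H3) depth=10
  + 159.159.0.0/17 (H0) depth=17
  + 159.159.96.0/20 (H3) depth=20
  ? 56.192.0.189  path d0:-→d1:-→d2:-→d3:-→d4:-→d5:-→d6:-→d7:-→d8:-→d9:-→d10:H3  best=H3
  + 56.225.196.155/32 (H4) depth=32
  + 56.225.196.144/28 (H2) depth=28
  + 241.46.68.0/24 (H2) depth=24
  ? 159.144.0.3  path d0:-→d1:-→d2:-→d3:H2→d4:-→d5:-→d6:-→d7:-→d8:-→d9:-→d10:-→d11:-→d12:H0  best=H0
  + 52.0.0.0/8 (H1) depth=8
  + 52.177.61.169/32 (H3) depth=32
  ? 159.159.110.176  path d0:-→d1:-→d2:-→d3:H2→d4:-→d5:-→d6:-→d7:-→d8:-→d9:-→d10:-→d11:-→d12:H0→d13:-→d14:-→d15:-→d16:-→d17:H0→d18:-→d19:-→d20:H3→d21:-→d22:-→d23:-→d24:-→d25:-→d26:-→d27:-→d28:H2  best=H2
  ? 241.46.68.72  path d0:-→d1:-→d2:-→d3:-→d4:-→d5:-→d6:-→d7:-→d8:-→d9:-→d10:-→d11:-→d12:-→d13:-→d14:-→d15:-→d16:-→d17:-→d18:-→d19:-→d20:-→d21:-→d22:-→d23:-→d24:H2→d25:-→d26:-→d27:-→d28:-→d29:H3  best=H3
  + 0.0.0.0/0 (H2) depth=0
  + 159.159.110.182/32 (H3) depth=32
  ? 53.206.113.48  path d0:H2→d1:-→d2:-→d3:-→d4:-→d5:-→d6:-→d7:-  best=H2
  + 52.177.61.0/24 (H4) depth=24
  + 241.46.68.0/24 (H0) depth=24
  ? 56.206.223.109  path d0:H2→d1:-→d2:-→d3:-→d4:-→d5:-→d6:-→d7:-→d8:-→d9:-→d10:H3  best=H3
  + 0.0.0.0/0 (H4) depth=0
  + 159.144.0.0/12 (H1) depth=12
  ? 128.87.191.180  path d0:H4→d1:-→d2:-→d3:H2  best=H2
  - 241.46.68.0/24 clear@24
  + 159.144.0.0/12 (H2) depth=12

== LOOKUPS ==
["no-route","H2","H0","H0","H0","H3","H0","H2","H3","H2","H3","H2"]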